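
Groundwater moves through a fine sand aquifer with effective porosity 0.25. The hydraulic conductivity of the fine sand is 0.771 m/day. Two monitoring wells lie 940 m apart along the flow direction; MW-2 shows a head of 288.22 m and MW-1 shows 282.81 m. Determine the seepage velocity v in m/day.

Hydraulic gradient i = (288.22 − 282.81) / 940 = 5.41 / 940 = 0.005755.
Darcy flux q = K · i = 0.7710 × 0.005755 = 0.004437 m/day.
Seepage velocity v = q / n_e = 0.004437 / 0.25 = 0.01775 m/day.

0.0177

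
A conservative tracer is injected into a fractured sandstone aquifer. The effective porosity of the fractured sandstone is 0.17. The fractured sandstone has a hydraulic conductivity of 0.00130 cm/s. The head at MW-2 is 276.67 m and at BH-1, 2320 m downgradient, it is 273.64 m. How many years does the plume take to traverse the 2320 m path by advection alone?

Convert K: 0.00130 cm/s × 864 = 1.123 m/day.
Hydraulic gradient i = (276.67 − 273.64) / 2320 = 3.03 / 2320 = 0.001306.
Darcy flux q = K · i = 1.123 × 0.001306 = 0.001467 m/day.
Seepage velocity v = q / n_e = 0.001467 / 0.17 = 0.008629 m/day.
Travel time t = L / v = 2320 / 0.008629 = 2.689e+05 days = 736.1 years.

736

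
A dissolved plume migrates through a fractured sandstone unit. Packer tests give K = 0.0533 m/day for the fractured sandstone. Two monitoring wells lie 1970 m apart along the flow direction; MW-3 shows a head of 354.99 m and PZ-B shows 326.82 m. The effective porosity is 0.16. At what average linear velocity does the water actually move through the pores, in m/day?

0.00476

Hydraulic gradient i = (354.99 − 326.82) / 1970 = 28.17 / 1970 = 0.01430.
Darcy flux q = K · i = 0.05330 × 0.01430 = 0.0007622 m/day.
Seepage velocity v = q / n_e = 0.0007622 / 0.16 = 0.004764 m/day.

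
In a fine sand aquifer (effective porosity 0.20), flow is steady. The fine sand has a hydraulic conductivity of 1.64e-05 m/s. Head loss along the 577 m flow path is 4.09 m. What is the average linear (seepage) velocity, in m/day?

0.0502

Convert K: 1.64e-05 m/s × 86400 = 1.417 m/day.
Hydraulic gradient i = Δh / L = 4.09 / 577 = 0.007088.
Darcy flux q = K · i = 1.417 × 0.007088 = 0.01004 m/day.
Seepage velocity v = q / n_e = 0.01004 / 0.20 = 0.05022 m/day.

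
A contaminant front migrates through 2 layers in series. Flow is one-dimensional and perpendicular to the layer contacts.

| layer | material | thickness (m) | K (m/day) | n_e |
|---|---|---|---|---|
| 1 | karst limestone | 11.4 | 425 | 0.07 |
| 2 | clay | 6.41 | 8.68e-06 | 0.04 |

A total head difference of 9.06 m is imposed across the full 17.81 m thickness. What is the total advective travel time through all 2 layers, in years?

235

With flow normal to the layers, continuity requires the same specific discharge q through every layer.
Σ(b_i/K_i) = 11.4/425 + 6.41/8.68e-06 = 7.385e+05 d.
q = Δh / Σ(b_i/K_i) = 9.06 / 7.385e+05 = 1.227e-05 m/day.
In each layer the seepage velocity is v_i = q/n_i, so the layer transit time is t_i = b_i·n_i / q:
  layer 1 (karst limestone): t_1 = 11.4 × 0.07 / 1.227e-05 = 65045 d
  layer 2 (clay): t_2 = 6.41 × 0.04 / 1.227e-05 = 20899 d
Total t = Σ t_i = 85944 days = 235.3 years.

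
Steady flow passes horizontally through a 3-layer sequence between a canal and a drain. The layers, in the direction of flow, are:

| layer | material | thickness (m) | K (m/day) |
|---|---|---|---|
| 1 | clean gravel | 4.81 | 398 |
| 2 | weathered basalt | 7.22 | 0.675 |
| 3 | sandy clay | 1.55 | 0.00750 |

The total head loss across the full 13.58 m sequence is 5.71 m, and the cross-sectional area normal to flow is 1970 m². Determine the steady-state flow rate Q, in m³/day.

Flow is perpendicular to layering, so the layers act in series and the equivalent K is the thickness-weighted harmonic mean.
Total thickness L = 4.81 + 7.22 + 1.55 = 13.58 m.
Σ(b_i/K_i) = 4.81/398 + 7.22/0.675 + 1.55/0.00750 = 217.4 d.
K_eq = L / Σ(b_i/K_i) = 13.58 / 217.4 = 0.06247 m/day.
Q = K_eq · A · (Δh/L) = 0.06247 × 1970 × (5.71/13.58) = 51.75 m³/day.

51.7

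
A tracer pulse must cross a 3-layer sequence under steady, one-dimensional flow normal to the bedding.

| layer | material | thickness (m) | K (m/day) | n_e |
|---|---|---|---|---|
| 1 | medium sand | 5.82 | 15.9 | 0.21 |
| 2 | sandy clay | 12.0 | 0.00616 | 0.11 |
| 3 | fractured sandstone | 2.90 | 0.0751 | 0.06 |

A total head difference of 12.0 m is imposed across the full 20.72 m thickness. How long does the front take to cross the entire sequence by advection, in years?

1.23

With flow normal to the layers, continuity requires the same specific discharge q through every layer.
Σ(b_i/K_i) = 5.82/15.9 + 12.0/0.00616 + 2.90/0.0751 = 1987 d.
q = Δh / Σ(b_i/K_i) = 12.0 / 1987 = 0.006039 m/day.
In each layer the seepage velocity is v_i = q/n_i, so the layer transit time is t_i = b_i·n_i / q:
  layer 1 (medium sand): t_1 = 5.82 × 0.21 / 0.006039 = 202.4 d
  layer 2 (sandy clay): t_2 = 12.0 × 0.11 / 0.006039 = 218.6 d
  layer 3 (fractured sandstone): t_3 = 2.90 × 0.06 / 0.006039 = 28.81 d
Total t = Σ t_i = 449.8 days = 1.231 years.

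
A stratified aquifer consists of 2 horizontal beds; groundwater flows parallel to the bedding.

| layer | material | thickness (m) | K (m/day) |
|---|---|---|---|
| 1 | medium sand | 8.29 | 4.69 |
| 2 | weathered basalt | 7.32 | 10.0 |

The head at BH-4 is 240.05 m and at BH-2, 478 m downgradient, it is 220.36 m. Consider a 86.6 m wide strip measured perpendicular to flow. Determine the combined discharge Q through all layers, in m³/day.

Flow is parallel to layering, so each bed carries its own Darcy discharge and the transmissivities add.
Σ(K_i·b_i) = 4.69×8.29 + 10.0×7.32 = 112.1 m²/day.
Hydraulic gradient i = (240.05 − 220.36) / 478 = 19.69 / 478 = 0.04119.
Q = Σ(K_i·b_i) · W · i = 112.1 × 86.6 × 0.04119 = 399.8 m³/day.

400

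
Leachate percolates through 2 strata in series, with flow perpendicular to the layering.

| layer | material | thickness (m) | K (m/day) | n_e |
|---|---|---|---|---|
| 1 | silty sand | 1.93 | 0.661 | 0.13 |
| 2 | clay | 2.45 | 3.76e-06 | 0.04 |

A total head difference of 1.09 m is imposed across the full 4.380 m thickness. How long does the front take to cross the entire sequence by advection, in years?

With flow normal to the layers, continuity requires the same specific discharge q through every layer.
Σ(b_i/K_i) = 1.93/0.661 + 2.45/3.76e-06 = 6.516e+05 d.
q = Δh / Σ(b_i/K_i) = 1.09 / 6.516e+05 = 1.673e-06 m/day.
In each layer the seepage velocity is v_i = q/n_i, so the layer transit time is t_i = b_i·n_i / q:
  layer 1 (silty sand): t_1 = 1.93 × 0.13 / 1.673e-06 = 1.500e+05 d
  layer 2 (clay): t_2 = 2.45 × 0.04 / 1.673e-06 = 58584 d
Total t = Σ t_i = 2.086e+05 days = 571.0 years.

571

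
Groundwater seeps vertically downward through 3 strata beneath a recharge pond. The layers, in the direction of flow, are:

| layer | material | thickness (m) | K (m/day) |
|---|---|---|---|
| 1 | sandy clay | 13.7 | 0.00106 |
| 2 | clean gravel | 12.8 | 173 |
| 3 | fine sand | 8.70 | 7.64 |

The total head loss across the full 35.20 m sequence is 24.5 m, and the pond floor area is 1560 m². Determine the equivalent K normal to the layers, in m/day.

0.00272

Flow is perpendicular to layering, so the layers act in series and the equivalent K is the thickness-weighted harmonic mean.
Total thickness L = 13.7 + 12.8 + 8.70 = 35.20 m.
Σ(b_i/K_i) = 13.7/0.00106 + 12.8/173 + 8.70/7.64 = 12926 d.
K_eq = L / Σ(b_i/K_i) = 35.20 / 12926 = 0.002723 m/day.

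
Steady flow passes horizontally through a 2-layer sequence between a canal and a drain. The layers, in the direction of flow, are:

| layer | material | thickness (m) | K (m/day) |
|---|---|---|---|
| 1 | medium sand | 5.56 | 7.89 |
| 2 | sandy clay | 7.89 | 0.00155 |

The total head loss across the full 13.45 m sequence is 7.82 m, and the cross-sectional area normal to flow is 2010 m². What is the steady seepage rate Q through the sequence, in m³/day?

Flow is perpendicular to layering, so the layers act in series and the equivalent K is the thickness-weighted harmonic mean.
Total thickness L = 5.56 + 7.89 = 13.45 m.
Σ(b_i/K_i) = 5.56/7.89 + 7.89/0.00155 = 5091 d.
K_eq = L / Σ(b_i/K_i) = 13.45 / 5091 = 0.002642 m/day.
Q = K_eq · A · (Δh/L) = 0.002642 × 2010 × (7.82/13.45) = 3.087 m³/day.

3.09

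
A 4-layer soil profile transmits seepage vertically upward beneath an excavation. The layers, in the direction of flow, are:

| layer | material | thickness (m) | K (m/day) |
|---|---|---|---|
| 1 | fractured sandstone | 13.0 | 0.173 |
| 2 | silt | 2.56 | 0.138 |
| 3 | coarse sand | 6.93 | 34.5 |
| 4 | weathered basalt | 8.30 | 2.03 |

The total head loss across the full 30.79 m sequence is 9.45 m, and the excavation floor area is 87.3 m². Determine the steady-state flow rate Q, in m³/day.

Flow is perpendicular to layering, so the layers act in series and the equivalent K is the thickness-weighted harmonic mean.
Total thickness L = 13.0 + 2.56 + 6.93 + 8.30 = 30.79 m.
Σ(b_i/K_i) = 13.0/0.173 + 2.56/0.138 + 6.93/34.5 + 8.30/2.03 = 97.98 d.
K_eq = L / Σ(b_i/K_i) = 30.79 / 97.98 = 0.3142 m/day.
Q = K_eq · A · (Δh/L) = 0.3142 × 87.3 × (9.45/30.79) = 8.420 m³/day.

8.42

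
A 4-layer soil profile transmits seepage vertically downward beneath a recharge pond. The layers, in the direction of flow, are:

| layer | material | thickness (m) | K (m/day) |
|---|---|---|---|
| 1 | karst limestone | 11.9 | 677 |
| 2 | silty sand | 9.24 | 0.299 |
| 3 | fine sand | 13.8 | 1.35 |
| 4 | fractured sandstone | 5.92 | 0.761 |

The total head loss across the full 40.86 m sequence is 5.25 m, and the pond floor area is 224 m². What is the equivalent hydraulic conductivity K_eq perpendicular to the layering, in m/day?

0.835

Flow is perpendicular to layering, so the layers act in series and the equivalent K is the thickness-weighted harmonic mean.
Total thickness L = 11.9 + 9.24 + 13.8 + 5.92 = 40.86 m.
Σ(b_i/K_i) = 11.9/677 + 9.24/0.299 + 13.8/1.35 + 5.92/0.761 = 48.92 d.
K_eq = L / Σ(b_i/K_i) = 40.86 / 48.92 = 0.8352 m/day.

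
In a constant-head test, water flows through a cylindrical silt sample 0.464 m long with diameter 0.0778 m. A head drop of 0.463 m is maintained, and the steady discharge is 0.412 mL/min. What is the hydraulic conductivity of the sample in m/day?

Cross-sectional area A = π·(d/2)² = π × (0.0778/2)² = 0.004754 m².
Convert discharge: 0.412 mL/min = 6.867e-09 m³/s.
Darcy's law rearranged: K = Q·L / (A·Δh) = 6.867e-09 × 0.464 / (0.004754 × 0.463) = 1.448e-06 m/s = 0.1251 m/day.

0.125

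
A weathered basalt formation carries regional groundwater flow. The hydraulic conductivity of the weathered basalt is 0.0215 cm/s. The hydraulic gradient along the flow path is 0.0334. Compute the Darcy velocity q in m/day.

Convert K: 0.0215 cm/s × 864 = 18.58 m/day.
Hydraulic gradient i = 0.0334.
Specific discharge q = K · i = 18.58 × 0.03340 = 0.6204 m/day.

0.620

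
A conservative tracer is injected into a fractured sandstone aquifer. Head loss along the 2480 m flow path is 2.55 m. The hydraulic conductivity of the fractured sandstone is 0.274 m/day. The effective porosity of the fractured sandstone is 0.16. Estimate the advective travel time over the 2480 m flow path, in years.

Hydraulic gradient i = Δh / L = 2.55 / 2480 = 0.001028.
Darcy flux q = K · i = 0.2740 × 0.001028 = 0.0002817 m/day.
Seepage velocity v = q / n_e = 0.0002817 / 0.16 = 0.001761 m/day.
Travel time t = L / v = 2480 / 0.001761 = 1.408e+06 days = 3856 years.

3860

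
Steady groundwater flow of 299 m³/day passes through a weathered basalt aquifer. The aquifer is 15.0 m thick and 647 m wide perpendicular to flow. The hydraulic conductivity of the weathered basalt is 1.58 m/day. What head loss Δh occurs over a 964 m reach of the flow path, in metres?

Cross-sectional area A = 647 × 15.0 = 9705 m².
From Q = K·A·i, i = Q / (K·A) = 299 / (1.580 × 9705) = 0.01950.
Head loss Δh = i · L = 0.01950 × 964 = 18.80 m.

18.8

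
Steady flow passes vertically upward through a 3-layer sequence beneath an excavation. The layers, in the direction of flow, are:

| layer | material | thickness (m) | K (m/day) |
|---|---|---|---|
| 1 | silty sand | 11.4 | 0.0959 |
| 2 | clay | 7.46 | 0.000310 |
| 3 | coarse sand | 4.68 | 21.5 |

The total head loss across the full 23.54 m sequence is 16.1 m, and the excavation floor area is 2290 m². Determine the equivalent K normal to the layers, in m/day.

0.000973

Flow is perpendicular to layering, so the layers act in series and the equivalent K is the thickness-weighted harmonic mean.
Total thickness L = 11.4 + 7.46 + 4.68 = 23.54 m.
Σ(b_i/K_i) = 11.4/0.0959 + 7.46/0.000310 + 4.68/21.5 = 24184 d.
K_eq = L / Σ(b_i/K_i) = 23.54 / 24184 = 0.0009734 m/day.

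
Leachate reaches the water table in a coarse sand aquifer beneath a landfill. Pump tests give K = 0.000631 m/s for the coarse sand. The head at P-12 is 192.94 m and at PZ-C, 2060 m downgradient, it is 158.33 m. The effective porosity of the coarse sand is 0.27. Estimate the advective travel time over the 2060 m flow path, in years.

Convert K: 0.000631 m/s × 86400 = 54.52 m/day.
Hydraulic gradient i = (192.94 − 158.33) / 2060 = 34.61 / 2060 = 0.01680.
Darcy flux q = K · i = 54.52 × 0.01680 = 0.9160 m/day.
Seepage velocity v = q / n_e = 0.9160 / 0.27 = 3.392 m/day.
Travel time t = L / v = 2060 / 3.392 = 607.2 days = 1.663 years.

1.66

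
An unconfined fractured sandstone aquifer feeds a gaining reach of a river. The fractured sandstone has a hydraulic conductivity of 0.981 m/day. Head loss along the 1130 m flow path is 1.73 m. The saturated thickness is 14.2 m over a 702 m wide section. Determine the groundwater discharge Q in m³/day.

15.0

Cross-sectional area A = 702 × 14.2 = 9968 m².
Hydraulic gradient i = Δh / L = 1.73 / 1130 = 0.001531.
Darcy's law: Q = K · A · i = 0.9810 × 9968 × 0.001531 = 14.97 m³/day.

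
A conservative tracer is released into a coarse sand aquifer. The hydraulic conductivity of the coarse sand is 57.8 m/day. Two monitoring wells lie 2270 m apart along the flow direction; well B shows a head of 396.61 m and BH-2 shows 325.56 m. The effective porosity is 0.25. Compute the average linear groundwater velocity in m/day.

7.24

Hydraulic gradient i = (396.61 − 325.56) / 2270 = 71.05 / 2270 = 0.03130.
Darcy flux q = K · i = 57.80 × 0.03130 = 1.809 m/day.
Seepage velocity v = q / n_e = 1.809 / 0.25 = 7.236 m/day.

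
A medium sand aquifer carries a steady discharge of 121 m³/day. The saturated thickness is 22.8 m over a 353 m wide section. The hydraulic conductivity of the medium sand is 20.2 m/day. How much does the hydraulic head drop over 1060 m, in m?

Cross-sectional area A = 353 × 22.8 = 8048 m².
From Q = K·A·i, i = Q / (K·A) = 121 / (20.20 × 8048) = 0.0007443.
Head loss Δh = i · L = 0.0007443 × 1060 = 0.7889 m.

0.789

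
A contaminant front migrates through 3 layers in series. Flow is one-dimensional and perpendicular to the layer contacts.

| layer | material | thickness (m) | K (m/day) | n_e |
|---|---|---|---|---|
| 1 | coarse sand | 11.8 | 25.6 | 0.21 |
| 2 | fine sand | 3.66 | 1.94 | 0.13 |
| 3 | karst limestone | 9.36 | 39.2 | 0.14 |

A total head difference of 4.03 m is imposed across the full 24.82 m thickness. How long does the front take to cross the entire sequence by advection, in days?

2.74

With flow normal to the layers, continuity requires the same specific discharge q through every layer.
Σ(b_i/K_i) = 11.8/25.6 + 3.66/1.94 + 9.36/39.2 = 2.586 d.
q = Δh / Σ(b_i/K_i) = 4.03 / 2.586 = 1.558 m/day.
In each layer the seepage velocity is v_i = q/n_i, so the layer transit time is t_i = b_i·n_i / q:
  layer 1 (coarse sand): t_1 = 11.8 × 0.21 / 1.558 = 1.590 d
  layer 2 (fine sand): t_2 = 3.66 × 0.13 / 1.558 = 0.3054 d
  layer 3 (karst limestone): t_3 = 9.36 × 0.14 / 1.558 = 0.8410 d
Total t = Σ t_i = 2.737 days.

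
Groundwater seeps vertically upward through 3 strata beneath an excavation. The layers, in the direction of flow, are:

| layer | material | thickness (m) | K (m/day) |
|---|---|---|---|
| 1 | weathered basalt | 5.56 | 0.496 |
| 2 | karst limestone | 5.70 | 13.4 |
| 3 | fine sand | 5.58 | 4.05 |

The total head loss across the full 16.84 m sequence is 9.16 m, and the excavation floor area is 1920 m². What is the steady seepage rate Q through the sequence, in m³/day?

1350

Flow is perpendicular to layering, so the layers act in series and the equivalent K is the thickness-weighted harmonic mean.
Total thickness L = 5.56 + 5.70 + 5.58 = 16.84 m.
Σ(b_i/K_i) = 5.56/0.496 + 5.70/13.4 + 5.58/4.05 = 13.01 d.
K_eq = L / Σ(b_i/K_i) = 16.84 / 13.01 = 1.294 m/day.
Q = K_eq · A · (Δh/L) = 1.294 × 1920 × (9.16/16.84) = 1352 m³/day.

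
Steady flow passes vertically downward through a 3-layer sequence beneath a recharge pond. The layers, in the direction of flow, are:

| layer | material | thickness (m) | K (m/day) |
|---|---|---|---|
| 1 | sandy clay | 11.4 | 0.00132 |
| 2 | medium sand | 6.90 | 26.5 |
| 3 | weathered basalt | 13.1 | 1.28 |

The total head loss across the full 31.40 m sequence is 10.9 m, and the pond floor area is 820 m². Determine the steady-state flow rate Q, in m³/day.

Flow is perpendicular to layering, so the layers act in series and the equivalent K is the thickness-weighted harmonic mean.
Total thickness L = 11.4 + 6.90 + 13.1 = 31.40 m.
Σ(b_i/K_i) = 11.4/0.00132 + 6.90/26.5 + 13.1/1.28 = 8647 d.
K_eq = L / Σ(b_i/K_i) = 31.40 / 8647 = 0.003631 m/day.
Q = K_eq · A · (Δh/L) = 0.003631 × 820 × (10.9/31.40) = 1.034 m³/day.

1.03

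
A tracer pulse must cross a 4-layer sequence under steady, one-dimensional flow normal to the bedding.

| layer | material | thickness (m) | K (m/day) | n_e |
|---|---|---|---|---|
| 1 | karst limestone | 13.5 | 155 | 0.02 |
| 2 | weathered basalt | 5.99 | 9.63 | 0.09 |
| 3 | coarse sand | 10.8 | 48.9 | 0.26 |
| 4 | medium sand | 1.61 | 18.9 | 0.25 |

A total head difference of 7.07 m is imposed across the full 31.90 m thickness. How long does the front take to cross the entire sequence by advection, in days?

0.577

With flow normal to the layers, continuity requires the same specific discharge q through every layer.
Σ(b_i/K_i) = 13.5/155 + 5.99/9.63 + 10.8/48.9 + 1.61/18.9 = 1.015 d.
q = Δh / Σ(b_i/K_i) = 7.07 / 1.015 = 6.964 m/day.
In each layer the seepage velocity is v_i = q/n_i, so the layer transit time is t_i = b_i·n_i / q:
  layer 1 (karst limestone): t_1 = 13.5 × 0.02 / 6.964 = 0.03877 d
  layer 2 (weathered basalt): t_2 = 5.99 × 0.09 / 6.964 = 0.07741 d
  layer 3 (coarse sand): t_3 = 10.8 × 0.26 / 6.964 = 0.4032 d
  layer 4 (medium sand): t_4 = 1.61 × 0.25 / 6.964 = 0.05779 d
Total t = Σ t_i = 0.5772 days.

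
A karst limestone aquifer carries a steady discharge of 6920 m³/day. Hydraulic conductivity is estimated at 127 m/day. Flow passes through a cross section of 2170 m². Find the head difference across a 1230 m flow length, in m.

30.9

From Q = K·A·i, i = Q / (K·A) = 6920 / (127.0 × 2170) = 0.02511.
Head loss Δh = i · L = 0.02511 × 1230 = 30.89 m.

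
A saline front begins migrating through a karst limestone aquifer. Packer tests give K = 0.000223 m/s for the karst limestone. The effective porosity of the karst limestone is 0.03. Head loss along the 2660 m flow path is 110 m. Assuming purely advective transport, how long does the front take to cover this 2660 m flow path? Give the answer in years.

0.274

Convert K: 0.000223 m/s × 86400 = 19.27 m/day.
Hydraulic gradient i = Δh / L = 110 / 2660 = 0.04135.
Darcy flux q = K · i = 19.27 × 0.04135 = 0.7968 m/day.
Seepage velocity v = q / n_e = 0.7968 / 0.03 = 26.56 m/day.
Travel time t = L / v = 2660 / 26.56 = 100.2 days = 0.2742 years.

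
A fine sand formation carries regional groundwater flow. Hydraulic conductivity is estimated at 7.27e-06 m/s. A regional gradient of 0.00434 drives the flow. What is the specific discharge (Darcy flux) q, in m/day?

Convert K: 7.27e-06 m/s × 86400 = 0.6281 m/day.
Hydraulic gradient i = 0.00434.
Specific discharge q = K · i = 0.6281 × 0.004340 = 0.002726 m/day.

0.00273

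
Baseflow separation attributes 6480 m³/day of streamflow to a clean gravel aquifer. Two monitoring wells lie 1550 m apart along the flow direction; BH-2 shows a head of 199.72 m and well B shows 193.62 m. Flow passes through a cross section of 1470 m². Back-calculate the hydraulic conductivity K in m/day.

Hydraulic gradient i = (199.72 − 193.62) / 1550 = 6.1 / 1550 = 0.003935.
From Q = K·A·i, K = Q / (A·i) = 6480 / (1470 × 0.003935) = 1120 m/day.

1120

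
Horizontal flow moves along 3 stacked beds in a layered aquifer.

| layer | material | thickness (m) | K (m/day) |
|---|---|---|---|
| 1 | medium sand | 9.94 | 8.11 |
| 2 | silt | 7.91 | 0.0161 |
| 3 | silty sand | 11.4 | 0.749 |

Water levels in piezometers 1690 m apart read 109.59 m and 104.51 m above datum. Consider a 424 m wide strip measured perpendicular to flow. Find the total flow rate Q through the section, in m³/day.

Flow is parallel to layering, so each bed carries its own Darcy discharge and the transmissivities add.
Σ(K_i·b_i) = 8.11×9.94 + 0.0161×7.91 + 0.749×11.4 = 89.28 m²/day.
Hydraulic gradient i = (109.59 − 104.51) / 1690 = 5.08 / 1690 = 0.003006.
Q = Σ(K_i·b_i) · W · i = 89.28 × 424 × 0.003006 = 113.8 m³/day.

114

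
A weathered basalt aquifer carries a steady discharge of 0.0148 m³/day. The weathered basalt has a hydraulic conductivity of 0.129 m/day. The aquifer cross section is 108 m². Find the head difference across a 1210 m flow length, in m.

1.29

From Q = K·A·i, i = Q / (K·A) = 0.0148 / (0.1290 × 108.0) = 0.001062.
Head loss Δh = i · L = 0.001062 × 1210 = 1.285 m.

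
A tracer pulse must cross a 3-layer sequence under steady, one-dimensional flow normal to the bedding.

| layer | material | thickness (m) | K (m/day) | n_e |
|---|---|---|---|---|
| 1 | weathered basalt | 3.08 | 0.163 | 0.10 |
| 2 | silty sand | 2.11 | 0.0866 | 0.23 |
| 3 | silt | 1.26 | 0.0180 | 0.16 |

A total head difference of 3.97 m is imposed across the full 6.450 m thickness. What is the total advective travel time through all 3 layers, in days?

With flow normal to the layers, continuity requires the same specific discharge q through every layer.
Σ(b_i/K_i) = 3.08/0.163 + 2.11/0.0866 + 1.26/0.0180 = 113.3 d.
q = Δh / Σ(b_i/K_i) = 3.97 / 113.3 = 0.03505 m/day.
In each layer the seepage velocity is v_i = q/n_i, so the layer transit time is t_i = b_i·n_i / q:
  layer 1 (weathered basalt): t_1 = 3.08 × 0.10 / 0.03505 = 8.787 d
  layer 2 (silty sand): t_2 = 2.11 × 0.23 / 0.03505 = 13.85 d
  layer 3 (silt): t_3 = 1.26 × 0.16 / 0.03505 = 5.751 d
Total t = Σ t_i = 28.38 days.

28.4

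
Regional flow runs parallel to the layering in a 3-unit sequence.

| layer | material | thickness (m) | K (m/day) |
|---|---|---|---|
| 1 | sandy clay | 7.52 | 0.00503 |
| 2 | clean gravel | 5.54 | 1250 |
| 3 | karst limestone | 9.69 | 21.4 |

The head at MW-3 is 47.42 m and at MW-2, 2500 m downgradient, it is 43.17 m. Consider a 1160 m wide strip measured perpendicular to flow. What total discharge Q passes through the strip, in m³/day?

14100

Flow is parallel to layering, so each bed carries its own Darcy discharge and the transmissivities add.
Σ(K_i·b_i) = 0.00503×7.52 + 1250×5.54 + 21.4×9.69 = 7132 m²/day.
Hydraulic gradient i = (47.42 − 43.17) / 2500 = 4.25 / 2500 = 0.001700.
Q = Σ(K_i·b_i) · W · i = 7132 × 1160 × 0.001700 = 14065 m³/day.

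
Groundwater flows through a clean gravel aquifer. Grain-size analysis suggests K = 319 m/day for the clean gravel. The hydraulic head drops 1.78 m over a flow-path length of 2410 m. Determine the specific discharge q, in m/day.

0.236

Hydraulic gradient i = Δh / L = 1.78 / 2410 = 0.0007386.
Specific discharge q = K · i = 319.0 × 0.0007386 = 0.2356 m/day.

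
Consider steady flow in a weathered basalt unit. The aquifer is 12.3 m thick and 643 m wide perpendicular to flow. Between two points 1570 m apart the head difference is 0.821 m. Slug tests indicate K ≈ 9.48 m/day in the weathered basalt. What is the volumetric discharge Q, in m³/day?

Cross-sectional area A = 643 × 12.3 = 7909 m².
Hydraulic gradient i = Δh / L = 0.821 / 1570 = 0.0005229.
Darcy's law: Q = K · A · i = 9.480 × 7909 × 0.0005229 = 39.21 m³/day.

39.2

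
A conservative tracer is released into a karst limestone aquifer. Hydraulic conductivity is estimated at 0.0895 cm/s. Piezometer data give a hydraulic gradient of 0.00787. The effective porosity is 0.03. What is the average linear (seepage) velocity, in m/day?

Convert K: 0.0895 cm/s × 864 = 77.33 m/day.
Hydraulic gradient i = 0.00787.
Darcy flux q = K · i = 77.33 × 0.007870 = 0.6086 m/day.
Seepage velocity v = q / n_e = 0.6086 / 0.03 = 20.29 m/day.

20.3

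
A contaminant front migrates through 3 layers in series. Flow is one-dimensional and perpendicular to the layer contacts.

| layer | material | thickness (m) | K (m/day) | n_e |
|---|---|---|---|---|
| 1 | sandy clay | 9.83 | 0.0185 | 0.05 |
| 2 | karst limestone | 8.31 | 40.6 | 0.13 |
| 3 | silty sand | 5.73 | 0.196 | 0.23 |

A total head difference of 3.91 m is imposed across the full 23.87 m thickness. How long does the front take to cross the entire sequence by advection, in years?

With flow normal to the layers, continuity requires the same specific discharge q through every layer.
Σ(b_i/K_i) = 9.83/0.0185 + 8.31/40.6 + 5.73/0.196 = 560.8 d.
q = Δh / Σ(b_i/K_i) = 3.91 / 560.8 = 0.006972 m/day.
In each layer the seepage velocity is v_i = q/n_i, so the layer transit time is t_i = b_i·n_i / q:
  layer 1 (sandy clay): t_1 = 9.83 × 0.05 / 0.006972 = 70.49 d
  layer 2 (karst limestone): t_2 = 8.31 × 0.13 / 0.006972 = 154.9 d
  layer 3 (silty sand): t_3 = 5.73 × 0.23 / 0.006972 = 189.0 d
Total t = Σ t_i = 414.5 days = 1.135 years.

1.13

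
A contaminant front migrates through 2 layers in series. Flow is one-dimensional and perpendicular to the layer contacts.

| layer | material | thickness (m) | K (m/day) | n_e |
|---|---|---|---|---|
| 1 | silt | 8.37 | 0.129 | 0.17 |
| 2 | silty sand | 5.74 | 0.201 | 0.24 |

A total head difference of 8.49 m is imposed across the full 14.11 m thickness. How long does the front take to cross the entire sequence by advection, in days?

30.8

With flow normal to the layers, continuity requires the same specific discharge q through every layer.
Σ(b_i/K_i) = 8.37/0.129 + 5.74/0.201 = 93.44 d.
q = Δh / Σ(b_i/K_i) = 8.49 / 93.44 = 0.09086 m/day.
In each layer the seepage velocity is v_i = q/n_i, so the layer transit time is t_i = b_i·n_i / q:
  layer 1 (silt): t_1 = 8.37 × 0.17 / 0.09086 = 15.66 d
  layer 2 (silty sand): t_2 = 5.74 × 0.24 / 0.09086 = 15.16 d
Total t = Σ t_i = 30.82 days.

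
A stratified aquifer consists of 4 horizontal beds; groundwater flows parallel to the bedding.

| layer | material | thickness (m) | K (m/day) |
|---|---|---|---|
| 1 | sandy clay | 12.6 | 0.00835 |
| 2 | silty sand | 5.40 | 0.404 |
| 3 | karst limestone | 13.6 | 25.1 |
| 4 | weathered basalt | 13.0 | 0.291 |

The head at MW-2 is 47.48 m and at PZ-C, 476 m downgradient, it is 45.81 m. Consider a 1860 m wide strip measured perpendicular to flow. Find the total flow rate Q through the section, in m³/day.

2270

Flow is parallel to layering, so each bed carries its own Darcy discharge and the transmissivities add.
Σ(K_i·b_i) = 0.00835×12.6 + 0.404×5.40 + 25.1×13.6 + 0.291×13.0 = 347.4 m²/day.
Hydraulic gradient i = (47.48 − 45.81) / 476 = 1.67 / 476 = 0.003508.
Q = Σ(K_i·b_i) · W · i = 347.4 × 1860 × 0.003508 = 2267 m³/day.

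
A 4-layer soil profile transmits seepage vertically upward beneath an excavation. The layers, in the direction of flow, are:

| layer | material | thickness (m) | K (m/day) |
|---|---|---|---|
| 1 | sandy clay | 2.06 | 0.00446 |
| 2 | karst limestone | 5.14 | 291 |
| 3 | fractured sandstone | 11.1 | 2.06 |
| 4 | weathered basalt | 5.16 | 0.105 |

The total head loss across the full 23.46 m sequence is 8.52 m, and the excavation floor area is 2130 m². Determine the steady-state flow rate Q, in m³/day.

35.1

Flow is perpendicular to layering, so the layers act in series and the equivalent K is the thickness-weighted harmonic mean.
Total thickness L = 2.06 + 5.14 + 11.1 + 5.16 = 23.46 m.
Σ(b_i/K_i) = 2.06/0.00446 + 5.14/291 + 11.1/2.06 + 5.16/0.105 = 516.4 d.
K_eq = L / Σ(b_i/K_i) = 23.46 / 516.4 = 0.04543 m/day.
Q = K_eq · A · (Δh/L) = 0.04543 × 2130 × (8.52/23.46) = 35.14 m³/day.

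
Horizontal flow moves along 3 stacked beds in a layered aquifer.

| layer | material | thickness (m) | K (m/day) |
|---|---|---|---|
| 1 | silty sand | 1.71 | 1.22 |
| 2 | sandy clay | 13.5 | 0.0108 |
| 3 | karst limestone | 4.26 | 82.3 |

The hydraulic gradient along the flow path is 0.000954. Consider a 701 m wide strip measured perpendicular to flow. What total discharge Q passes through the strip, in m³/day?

Flow is parallel to layering, so each bed carries its own Darcy discharge and the transmissivities add.
Σ(K_i·b_i) = 1.22×1.71 + 0.0108×13.5 + 82.3×4.26 = 352.8 m²/day.
Hydraulic gradient i = 0.000954.
Q = Σ(K_i·b_i) · W · i = 352.8 × 701 × 0.0009540 = 236.0 m³/day.

236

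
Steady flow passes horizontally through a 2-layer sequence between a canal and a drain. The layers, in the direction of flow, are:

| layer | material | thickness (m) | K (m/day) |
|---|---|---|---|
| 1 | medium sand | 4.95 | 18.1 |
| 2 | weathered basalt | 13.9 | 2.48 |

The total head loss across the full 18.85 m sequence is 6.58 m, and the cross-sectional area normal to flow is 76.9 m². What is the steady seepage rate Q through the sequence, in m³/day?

Flow is perpendicular to layering, so the layers act in series and the equivalent K is the thickness-weighted harmonic mean.
Total thickness L = 4.95 + 13.9 = 18.85 m.
Σ(b_i/K_i) = 4.95/18.1 + 13.9/2.48 = 5.878 d.
K_eq = L / Σ(b_i/K_i) = 18.85 / 5.878 = 3.207 m/day.
Q = K_eq · A · (Δh/L) = 3.207 × 76.9 × (6.58/18.85) = 86.08 m³/day.

86.1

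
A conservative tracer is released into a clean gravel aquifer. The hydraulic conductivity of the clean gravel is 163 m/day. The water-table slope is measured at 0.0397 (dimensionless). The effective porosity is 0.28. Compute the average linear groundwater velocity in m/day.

Hydraulic gradient i = 0.0397.
Darcy flux q = K · i = 163.0 × 0.03970 = 6.471 m/day.
Seepage velocity v = q / n_e = 6.471 / 0.28 = 23.11 m/day.

23.1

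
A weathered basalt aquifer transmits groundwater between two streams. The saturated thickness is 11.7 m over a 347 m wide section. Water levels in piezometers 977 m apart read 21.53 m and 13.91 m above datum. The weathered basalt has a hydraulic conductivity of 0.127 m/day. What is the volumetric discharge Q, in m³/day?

Cross-sectional area A = 347 × 11.7 = 4060 m².
Hydraulic gradient i = (21.53 − 13.91) / 977 = 7.62 / 977 = 0.007799.
Darcy's law: Q = K · A · i = 0.1270 × 4060 × 0.007799 = 4.021 m³/day.

4.02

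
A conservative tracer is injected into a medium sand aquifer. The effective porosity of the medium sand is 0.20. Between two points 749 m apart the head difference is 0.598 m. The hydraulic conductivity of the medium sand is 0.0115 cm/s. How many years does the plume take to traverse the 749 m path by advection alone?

51.7

Convert K: 0.0115 cm/s × 864 = 9.936 m/day.
Hydraulic gradient i = Δh / L = 0.598 / 749 = 0.0007984.
Darcy flux q = K · i = 9.936 × 0.0007984 = 0.007933 m/day.
Seepage velocity v = q / n_e = 0.007933 / 0.20 = 0.03966 m/day.
Travel time t = L / v = 749 / 0.03966 = 18883 days = 51.70 years.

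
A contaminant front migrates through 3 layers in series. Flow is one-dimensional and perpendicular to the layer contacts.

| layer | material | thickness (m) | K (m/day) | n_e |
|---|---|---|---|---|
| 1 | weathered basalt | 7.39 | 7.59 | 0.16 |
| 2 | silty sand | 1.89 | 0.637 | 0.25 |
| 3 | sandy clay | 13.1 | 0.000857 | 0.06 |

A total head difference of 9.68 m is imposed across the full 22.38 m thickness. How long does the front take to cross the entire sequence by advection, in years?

With flow normal to the layers, continuity requires the same specific discharge q through every layer.
Σ(b_i/K_i) = 7.39/7.59 + 1.89/0.637 + 13.1/0.000857 = 15290 d.
q = Δh / Σ(b_i/K_i) = 9.68 / 15290 = 0.0006331 m/day.
In each layer the seepage velocity is v_i = q/n_i, so the layer transit time is t_i = b_i·n_i / q:
  layer 1 (weathered basalt): t_1 = 7.39 × 0.16 / 0.0006331 = 1868 d
  layer 2 (silty sand): t_2 = 1.89 × 0.25 / 0.0006331 = 746.3 d
  layer 3 (sandy clay): t_3 = 13.1 × 0.06 / 0.0006331 = 1242 d
Total t = Σ t_i = 3855 days = 10.56 years.

10.6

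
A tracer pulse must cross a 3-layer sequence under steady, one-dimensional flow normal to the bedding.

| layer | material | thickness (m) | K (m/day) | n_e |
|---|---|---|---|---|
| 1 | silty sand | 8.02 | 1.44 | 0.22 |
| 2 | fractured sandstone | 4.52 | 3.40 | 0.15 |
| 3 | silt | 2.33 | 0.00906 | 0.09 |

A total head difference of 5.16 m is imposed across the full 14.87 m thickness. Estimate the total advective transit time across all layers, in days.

With flow normal to the layers, continuity requires the same specific discharge q through every layer.
Σ(b_i/K_i) = 8.02/1.44 + 4.52/3.40 + 2.33/0.00906 = 264.1 d.
q = Δh / Σ(b_i/K_i) = 5.16 / 264.1 = 0.01954 m/day.
In each layer the seepage velocity is v_i = q/n_i, so the layer transit time is t_i = b_i·n_i / q:
  layer 1 (silty sand): t_1 = 8.02 × 0.22 / 0.01954 = 90.30 d
  layer 2 (fractured sandstone): t_2 = 4.52 × 0.15 / 0.01954 = 34.70 d
  layer 3 (silt): t_3 = 2.33 × 0.09 / 0.01954 = 10.73 d
Total t = Σ t_i = 135.7 days.

136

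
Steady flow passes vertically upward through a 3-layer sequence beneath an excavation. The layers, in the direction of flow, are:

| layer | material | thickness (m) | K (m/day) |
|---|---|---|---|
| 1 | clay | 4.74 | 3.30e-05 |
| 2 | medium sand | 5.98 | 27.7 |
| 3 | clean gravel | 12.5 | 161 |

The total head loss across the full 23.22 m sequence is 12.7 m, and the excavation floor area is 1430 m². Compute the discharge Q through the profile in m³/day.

Flow is perpendicular to layering, so the layers act in series and the equivalent K is the thickness-weighted harmonic mean.
Total thickness L = 4.74 + 5.98 + 12.5 = 23.22 m.
Σ(b_i/K_i) = 4.74/3.30e-05 + 5.98/27.7 + 12.5/161 = 1.436e+05 d.
K_eq = L / Σ(b_i/K_i) = 23.22 / 1.436e+05 = 0.0001617 m/day.
Q = K_eq · A · (Δh/L) = 0.0001617 × 1430 × (12.7/23.22) = 0.1264 m³/day.

0.126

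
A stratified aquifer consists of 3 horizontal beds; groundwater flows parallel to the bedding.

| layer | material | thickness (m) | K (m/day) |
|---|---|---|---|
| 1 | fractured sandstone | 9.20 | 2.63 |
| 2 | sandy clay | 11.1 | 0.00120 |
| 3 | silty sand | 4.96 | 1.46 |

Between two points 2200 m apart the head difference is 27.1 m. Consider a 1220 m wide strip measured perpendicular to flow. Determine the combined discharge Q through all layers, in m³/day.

473

Flow is parallel to layering, so each bed carries its own Darcy discharge and the transmissivities add.
Σ(K_i·b_i) = 2.63×9.20 + 0.00120×11.1 + 1.46×4.96 = 31.45 m²/day.
Hydraulic gradient i = Δh / L = 27.1 / 2200 = 0.01232.
Q = Σ(K_i·b_i) · W · i = 31.45 × 1220 × 0.01232 = 472.7 m³/day.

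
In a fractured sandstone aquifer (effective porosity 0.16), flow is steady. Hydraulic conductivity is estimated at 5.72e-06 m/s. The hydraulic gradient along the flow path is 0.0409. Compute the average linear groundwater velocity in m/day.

0.126

Convert K: 5.72e-06 m/s × 86400 = 0.4942 m/day.
Hydraulic gradient i = 0.0409.
Darcy flux q = K · i = 0.4942 × 0.04090 = 0.02021 m/day.
Seepage velocity v = q / n_e = 0.02021 / 0.16 = 0.1263 m/day.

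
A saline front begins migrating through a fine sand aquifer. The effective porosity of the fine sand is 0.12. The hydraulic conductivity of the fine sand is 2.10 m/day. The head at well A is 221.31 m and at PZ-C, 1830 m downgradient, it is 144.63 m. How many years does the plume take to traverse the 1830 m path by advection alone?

6.83

Hydraulic gradient i = (221.31 − 144.63) / 1830 = 76.68 / 1830 = 0.04190.
Darcy flux q = K · i = 2.100 × 0.04190 = 0.08799 m/day.
Seepage velocity v = q / n_e = 0.08799 / 0.12 = 0.7333 m/day.
Travel time t = L / v = 1830 / 0.7333 = 2496 days = 6.833 years.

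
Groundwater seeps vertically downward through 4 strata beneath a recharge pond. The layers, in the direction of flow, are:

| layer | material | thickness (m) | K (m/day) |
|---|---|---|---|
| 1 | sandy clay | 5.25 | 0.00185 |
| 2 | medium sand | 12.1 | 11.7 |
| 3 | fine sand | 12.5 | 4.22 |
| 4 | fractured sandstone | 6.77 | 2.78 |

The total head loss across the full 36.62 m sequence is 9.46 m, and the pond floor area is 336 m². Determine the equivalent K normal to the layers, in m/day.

0.0129

Flow is perpendicular to layering, so the layers act in series and the equivalent K is the thickness-weighted harmonic mean.
Total thickness L = 5.25 + 12.1 + 12.5 + 6.77 = 36.62 m.
Σ(b_i/K_i) = 5.25/0.00185 + 12.1/11.7 + 12.5/4.22 + 6.77/2.78 = 2844 d.
K_eq = L / Σ(b_i/K_i) = 36.62 / 2844 = 0.01288 m/day.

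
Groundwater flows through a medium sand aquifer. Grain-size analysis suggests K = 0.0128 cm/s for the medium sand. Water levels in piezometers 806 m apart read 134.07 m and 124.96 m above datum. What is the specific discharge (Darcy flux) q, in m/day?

Convert K: 0.0128 cm/s × 864 = 11.06 m/day.
Hydraulic gradient i = (134.07 − 124.96) / 806 = 9.11 / 806 = 0.01130.
Specific discharge q = K · i = 11.06 × 0.01130 = 0.1250 m/day.

0.125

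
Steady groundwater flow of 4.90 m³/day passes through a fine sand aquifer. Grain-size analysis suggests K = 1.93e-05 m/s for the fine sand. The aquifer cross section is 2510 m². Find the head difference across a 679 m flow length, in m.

0.795

Convert K: 1.93e-05 m/s × 86400 = 1.668 m/day.
From Q = K·A·i, i = Q / (K·A) = 4.90 / (1.668 × 2510) = 0.001171.
Head loss Δh = i · L = 0.001171 × 679 = 0.7949 m.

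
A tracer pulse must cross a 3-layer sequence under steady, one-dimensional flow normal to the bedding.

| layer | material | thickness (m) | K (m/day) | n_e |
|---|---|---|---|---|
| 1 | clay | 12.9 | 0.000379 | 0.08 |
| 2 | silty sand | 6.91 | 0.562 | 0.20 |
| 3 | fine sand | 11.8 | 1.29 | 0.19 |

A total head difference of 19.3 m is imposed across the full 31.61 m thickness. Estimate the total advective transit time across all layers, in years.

22.5

With flow normal to the layers, continuity requires the same specific discharge q through every layer.
Σ(b_i/K_i) = 12.9/0.000379 + 6.91/0.562 + 11.8/1.29 = 34058 d.
q = Δh / Σ(b_i/K_i) = 19.3 / 34058 = 0.0005667 m/day.
In each layer the seepage velocity is v_i = q/n_i, so the layer transit time is t_i = b_i·n_i / q:
  layer 1 (clay): t_1 = 12.9 × 0.08 / 0.0005667 = 1821 d
  layer 2 (silty sand): t_2 = 6.91 × 0.20 / 0.0005667 = 2439 d
  layer 3 (fine sand): t_3 = 11.8 × 0.19 / 0.0005667 = 3956 d
Total t = Σ t_i = 8216 days = 22.50 years.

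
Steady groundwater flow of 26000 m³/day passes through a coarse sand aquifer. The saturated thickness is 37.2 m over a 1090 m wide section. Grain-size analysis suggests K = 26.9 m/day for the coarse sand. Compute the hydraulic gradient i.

0.0238

Cross-sectional area A = 1090 × 37.2 = 40548 m².
From Q = K·A·i, i = Q / (K·A) = 26000 / (26.90 × 40548) = 0.02384.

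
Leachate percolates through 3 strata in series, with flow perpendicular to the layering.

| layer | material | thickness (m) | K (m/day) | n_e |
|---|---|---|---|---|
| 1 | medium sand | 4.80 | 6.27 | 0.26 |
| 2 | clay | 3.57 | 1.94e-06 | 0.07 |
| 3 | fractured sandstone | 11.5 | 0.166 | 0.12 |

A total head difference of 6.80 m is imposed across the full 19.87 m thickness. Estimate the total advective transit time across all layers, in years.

With flow normal to the layers, continuity requires the same specific discharge q through every layer.
Σ(b_i/K_i) = 4.80/6.27 + 3.57/1.94e-06 + 11.5/0.166 = 1.840e+06 d.
q = Δh / Σ(b_i/K_i) = 6.80 / 1.840e+06 = 3.695e-06 m/day.
In each layer the seepage velocity is v_i = q/n_i, so the layer transit time is t_i = b_i·n_i / q:
  layer 1 (medium sand): t_1 = 4.80 × 0.26 / 3.695e-06 = 3.377e+05 d
  layer 2 (clay): t_2 = 3.57 × 0.07 / 3.695e-06 = 67630 d
  layer 3 (fractured sandstone): t_3 = 11.5 × 0.12 / 3.695e-06 = 3.735e+05 d
Total t = Σ t_i = 7.788e+05 days = 2132 years.

2130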